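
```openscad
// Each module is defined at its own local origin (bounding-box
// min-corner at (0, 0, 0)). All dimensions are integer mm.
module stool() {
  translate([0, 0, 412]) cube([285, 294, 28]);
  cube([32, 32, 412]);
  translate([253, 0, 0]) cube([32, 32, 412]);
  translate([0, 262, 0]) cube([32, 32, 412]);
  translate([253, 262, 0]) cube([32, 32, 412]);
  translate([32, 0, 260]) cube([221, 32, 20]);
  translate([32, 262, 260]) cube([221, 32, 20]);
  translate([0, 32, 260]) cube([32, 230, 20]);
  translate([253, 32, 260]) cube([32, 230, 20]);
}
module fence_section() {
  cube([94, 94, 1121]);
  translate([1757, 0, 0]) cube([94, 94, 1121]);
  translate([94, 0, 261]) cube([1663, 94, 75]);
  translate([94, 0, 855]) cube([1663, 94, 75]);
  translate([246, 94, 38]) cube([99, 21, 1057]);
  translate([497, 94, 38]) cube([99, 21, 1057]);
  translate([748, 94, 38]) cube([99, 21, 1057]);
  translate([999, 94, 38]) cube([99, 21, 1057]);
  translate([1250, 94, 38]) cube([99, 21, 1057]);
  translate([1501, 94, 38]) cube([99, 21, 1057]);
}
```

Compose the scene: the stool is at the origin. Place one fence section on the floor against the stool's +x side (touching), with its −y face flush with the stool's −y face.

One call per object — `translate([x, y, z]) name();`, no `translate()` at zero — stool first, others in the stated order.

stool();
translate([285, 0, 0]) fence_section();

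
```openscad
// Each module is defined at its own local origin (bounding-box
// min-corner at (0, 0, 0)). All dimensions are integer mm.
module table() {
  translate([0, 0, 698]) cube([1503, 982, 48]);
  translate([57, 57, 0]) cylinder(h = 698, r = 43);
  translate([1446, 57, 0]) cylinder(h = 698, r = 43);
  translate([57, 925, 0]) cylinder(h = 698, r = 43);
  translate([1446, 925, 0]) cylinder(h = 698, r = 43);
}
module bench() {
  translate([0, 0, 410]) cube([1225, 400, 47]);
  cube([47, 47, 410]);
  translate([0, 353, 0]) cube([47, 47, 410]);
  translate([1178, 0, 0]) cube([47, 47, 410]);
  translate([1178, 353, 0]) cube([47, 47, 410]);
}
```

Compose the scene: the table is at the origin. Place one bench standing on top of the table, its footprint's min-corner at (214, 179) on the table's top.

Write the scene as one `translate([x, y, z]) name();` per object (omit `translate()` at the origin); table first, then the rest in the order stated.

table();
translate([214, 179, 746]) bench();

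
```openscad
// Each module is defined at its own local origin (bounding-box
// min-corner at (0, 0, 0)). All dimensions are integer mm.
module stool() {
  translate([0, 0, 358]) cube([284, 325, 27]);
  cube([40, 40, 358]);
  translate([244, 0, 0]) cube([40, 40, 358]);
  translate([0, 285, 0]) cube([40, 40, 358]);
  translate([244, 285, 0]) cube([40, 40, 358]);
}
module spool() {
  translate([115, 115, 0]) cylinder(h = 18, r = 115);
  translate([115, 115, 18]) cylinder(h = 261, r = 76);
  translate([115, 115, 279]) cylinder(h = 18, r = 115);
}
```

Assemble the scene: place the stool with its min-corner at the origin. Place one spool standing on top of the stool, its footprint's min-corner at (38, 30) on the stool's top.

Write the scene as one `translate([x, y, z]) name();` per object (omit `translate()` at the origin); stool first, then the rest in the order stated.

stool();
translate([38, 30, 385]) spool();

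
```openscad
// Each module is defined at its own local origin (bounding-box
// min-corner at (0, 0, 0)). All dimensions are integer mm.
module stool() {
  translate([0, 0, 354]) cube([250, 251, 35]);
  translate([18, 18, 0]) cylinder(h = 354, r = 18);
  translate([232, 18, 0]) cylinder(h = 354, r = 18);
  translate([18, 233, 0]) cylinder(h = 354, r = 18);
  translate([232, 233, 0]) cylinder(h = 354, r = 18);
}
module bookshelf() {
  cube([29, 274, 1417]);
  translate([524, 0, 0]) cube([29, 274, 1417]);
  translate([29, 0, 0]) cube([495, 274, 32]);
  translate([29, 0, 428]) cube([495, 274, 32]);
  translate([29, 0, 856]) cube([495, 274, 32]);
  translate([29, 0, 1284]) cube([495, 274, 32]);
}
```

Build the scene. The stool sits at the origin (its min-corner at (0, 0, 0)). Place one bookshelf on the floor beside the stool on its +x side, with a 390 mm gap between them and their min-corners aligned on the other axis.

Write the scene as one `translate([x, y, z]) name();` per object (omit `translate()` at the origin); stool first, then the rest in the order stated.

stool();
translate([640, 0, 0]) bookshelf();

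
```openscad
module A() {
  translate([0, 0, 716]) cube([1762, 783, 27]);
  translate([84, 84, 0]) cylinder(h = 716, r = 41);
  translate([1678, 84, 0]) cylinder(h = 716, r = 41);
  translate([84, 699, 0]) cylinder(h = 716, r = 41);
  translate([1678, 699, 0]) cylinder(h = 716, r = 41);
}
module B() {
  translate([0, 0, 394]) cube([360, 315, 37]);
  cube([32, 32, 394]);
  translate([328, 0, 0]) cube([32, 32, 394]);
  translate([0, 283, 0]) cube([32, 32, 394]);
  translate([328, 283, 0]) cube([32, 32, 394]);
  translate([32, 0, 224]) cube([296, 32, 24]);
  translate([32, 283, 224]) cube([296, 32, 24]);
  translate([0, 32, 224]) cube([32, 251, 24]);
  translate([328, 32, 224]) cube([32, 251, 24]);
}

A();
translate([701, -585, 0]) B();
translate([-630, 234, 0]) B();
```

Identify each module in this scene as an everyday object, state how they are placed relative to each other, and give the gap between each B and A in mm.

A is a table. B is a stool. Two stools sit around the table at the −y, −x sides. The gap between each stool and the table is 270 mm.

Each stool's nearest face is 270 mm from the table's bounding box.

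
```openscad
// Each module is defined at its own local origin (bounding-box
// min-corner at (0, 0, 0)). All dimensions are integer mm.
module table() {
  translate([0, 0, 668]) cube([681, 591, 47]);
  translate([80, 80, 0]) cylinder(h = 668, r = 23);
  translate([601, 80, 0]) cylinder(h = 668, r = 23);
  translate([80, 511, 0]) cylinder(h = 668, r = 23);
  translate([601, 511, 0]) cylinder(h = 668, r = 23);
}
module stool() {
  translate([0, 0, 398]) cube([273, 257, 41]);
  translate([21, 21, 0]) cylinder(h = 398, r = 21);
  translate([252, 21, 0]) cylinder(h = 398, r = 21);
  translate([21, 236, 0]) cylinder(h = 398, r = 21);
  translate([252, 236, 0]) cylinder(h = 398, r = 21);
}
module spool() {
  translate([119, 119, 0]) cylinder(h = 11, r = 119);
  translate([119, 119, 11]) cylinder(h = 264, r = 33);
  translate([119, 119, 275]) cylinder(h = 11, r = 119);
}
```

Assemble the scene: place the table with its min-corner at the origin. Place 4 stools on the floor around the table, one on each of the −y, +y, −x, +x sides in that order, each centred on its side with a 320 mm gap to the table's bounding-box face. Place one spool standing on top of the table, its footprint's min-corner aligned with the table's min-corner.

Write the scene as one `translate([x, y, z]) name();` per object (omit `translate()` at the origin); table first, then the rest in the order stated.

table();
translate([204, -577, 0]) stool();
translate([204, 911, 0]) stool();
translate([-593, 167, 0]) stool();
translate([1001, 167, 0]) stool();
translate([0, 0, 715]) spool();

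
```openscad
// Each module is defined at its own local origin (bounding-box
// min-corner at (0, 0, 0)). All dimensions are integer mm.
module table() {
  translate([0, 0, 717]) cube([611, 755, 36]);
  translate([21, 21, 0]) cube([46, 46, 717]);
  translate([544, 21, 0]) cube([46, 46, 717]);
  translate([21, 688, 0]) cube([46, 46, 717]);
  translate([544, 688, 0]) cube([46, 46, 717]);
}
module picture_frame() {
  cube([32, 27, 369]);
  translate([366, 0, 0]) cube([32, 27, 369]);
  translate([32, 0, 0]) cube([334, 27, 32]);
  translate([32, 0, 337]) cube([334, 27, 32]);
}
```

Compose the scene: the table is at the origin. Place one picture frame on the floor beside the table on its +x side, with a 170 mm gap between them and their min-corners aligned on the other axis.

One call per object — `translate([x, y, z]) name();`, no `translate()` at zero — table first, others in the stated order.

table();
translate([781, 0, 0]) picture_frame();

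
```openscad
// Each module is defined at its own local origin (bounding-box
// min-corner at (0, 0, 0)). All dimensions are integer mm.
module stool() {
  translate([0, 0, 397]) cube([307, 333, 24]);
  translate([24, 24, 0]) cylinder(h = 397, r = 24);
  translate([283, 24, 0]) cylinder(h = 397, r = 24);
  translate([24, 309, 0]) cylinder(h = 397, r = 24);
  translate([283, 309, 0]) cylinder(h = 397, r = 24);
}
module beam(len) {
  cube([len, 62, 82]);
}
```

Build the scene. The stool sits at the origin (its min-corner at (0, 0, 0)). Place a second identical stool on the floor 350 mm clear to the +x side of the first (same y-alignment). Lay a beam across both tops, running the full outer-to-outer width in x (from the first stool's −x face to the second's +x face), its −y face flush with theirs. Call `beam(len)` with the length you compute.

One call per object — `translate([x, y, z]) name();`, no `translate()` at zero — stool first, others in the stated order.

stool();
translate([657, 0, 0]) stool();
translate([0, 0, 421]) beam(964);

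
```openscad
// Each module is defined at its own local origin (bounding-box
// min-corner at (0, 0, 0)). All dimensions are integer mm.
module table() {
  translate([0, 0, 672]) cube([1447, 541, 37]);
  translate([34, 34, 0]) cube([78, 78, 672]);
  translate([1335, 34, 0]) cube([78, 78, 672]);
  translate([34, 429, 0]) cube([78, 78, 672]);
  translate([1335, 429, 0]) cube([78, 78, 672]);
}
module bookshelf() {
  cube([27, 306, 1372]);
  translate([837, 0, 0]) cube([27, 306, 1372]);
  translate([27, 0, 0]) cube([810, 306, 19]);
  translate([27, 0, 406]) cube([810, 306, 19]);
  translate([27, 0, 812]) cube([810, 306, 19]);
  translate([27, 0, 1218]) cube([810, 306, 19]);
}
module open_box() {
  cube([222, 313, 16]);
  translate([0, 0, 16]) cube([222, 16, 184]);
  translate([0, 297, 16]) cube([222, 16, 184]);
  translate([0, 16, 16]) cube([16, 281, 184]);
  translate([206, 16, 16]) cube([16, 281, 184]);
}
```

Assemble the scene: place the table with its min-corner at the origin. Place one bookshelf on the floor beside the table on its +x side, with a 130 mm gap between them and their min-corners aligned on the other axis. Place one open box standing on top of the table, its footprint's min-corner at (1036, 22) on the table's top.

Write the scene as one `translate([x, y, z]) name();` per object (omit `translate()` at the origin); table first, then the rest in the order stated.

table();
translate([1577, 0, 0]) bookshelf();
translate([1036, 22, 709]) open_box();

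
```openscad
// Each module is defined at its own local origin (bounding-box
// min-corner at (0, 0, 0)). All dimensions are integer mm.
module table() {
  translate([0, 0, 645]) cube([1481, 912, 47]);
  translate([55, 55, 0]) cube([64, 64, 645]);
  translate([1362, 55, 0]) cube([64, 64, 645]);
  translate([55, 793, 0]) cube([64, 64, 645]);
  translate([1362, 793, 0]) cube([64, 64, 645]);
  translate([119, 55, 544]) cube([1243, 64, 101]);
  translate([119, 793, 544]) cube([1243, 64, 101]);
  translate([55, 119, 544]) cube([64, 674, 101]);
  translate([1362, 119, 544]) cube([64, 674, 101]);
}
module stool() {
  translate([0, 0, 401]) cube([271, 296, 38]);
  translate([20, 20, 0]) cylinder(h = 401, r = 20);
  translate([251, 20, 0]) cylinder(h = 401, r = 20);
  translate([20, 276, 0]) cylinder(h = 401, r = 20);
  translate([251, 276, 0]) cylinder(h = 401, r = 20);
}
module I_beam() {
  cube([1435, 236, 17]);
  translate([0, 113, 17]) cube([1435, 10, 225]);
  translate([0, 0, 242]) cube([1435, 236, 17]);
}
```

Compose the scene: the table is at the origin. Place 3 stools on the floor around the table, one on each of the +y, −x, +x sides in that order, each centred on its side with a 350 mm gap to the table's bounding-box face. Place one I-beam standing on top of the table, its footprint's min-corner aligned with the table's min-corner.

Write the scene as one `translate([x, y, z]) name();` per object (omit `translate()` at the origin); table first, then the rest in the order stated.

table();
translate([605, 1262, 0]) stool();
translate([-621, 308, 0]) stool();
translate([1831, 308, 0]) stool();
translate([0, 0, 692]) I_beam();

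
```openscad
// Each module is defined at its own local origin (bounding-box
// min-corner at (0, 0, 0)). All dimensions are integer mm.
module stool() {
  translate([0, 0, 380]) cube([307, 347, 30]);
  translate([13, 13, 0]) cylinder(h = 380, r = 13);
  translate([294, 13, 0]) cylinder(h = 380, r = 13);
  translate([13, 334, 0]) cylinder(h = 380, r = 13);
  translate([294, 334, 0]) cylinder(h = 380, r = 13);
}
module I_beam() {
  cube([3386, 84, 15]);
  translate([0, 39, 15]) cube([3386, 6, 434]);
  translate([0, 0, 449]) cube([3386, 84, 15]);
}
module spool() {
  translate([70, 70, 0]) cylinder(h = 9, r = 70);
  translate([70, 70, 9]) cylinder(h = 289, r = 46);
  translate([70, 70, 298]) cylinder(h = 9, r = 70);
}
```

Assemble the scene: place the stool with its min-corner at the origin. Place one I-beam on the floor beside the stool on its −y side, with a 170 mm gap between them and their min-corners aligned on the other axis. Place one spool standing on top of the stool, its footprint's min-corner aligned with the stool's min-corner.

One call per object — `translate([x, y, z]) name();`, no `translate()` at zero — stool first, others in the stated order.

stool();
translate([0, -254, 0]) I_beam();
translate([0, 0, 410]) spool();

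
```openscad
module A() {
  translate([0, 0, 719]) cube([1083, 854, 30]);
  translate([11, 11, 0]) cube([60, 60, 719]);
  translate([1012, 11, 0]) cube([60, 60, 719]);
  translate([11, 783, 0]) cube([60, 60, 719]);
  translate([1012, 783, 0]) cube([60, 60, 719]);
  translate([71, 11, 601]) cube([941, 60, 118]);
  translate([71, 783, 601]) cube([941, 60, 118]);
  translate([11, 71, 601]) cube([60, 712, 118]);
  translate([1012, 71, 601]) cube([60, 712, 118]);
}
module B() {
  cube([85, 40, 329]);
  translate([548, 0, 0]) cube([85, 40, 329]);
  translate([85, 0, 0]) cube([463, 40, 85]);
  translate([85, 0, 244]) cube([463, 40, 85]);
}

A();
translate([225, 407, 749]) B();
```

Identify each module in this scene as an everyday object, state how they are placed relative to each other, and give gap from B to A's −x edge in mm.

The picture frame's min-x is at 225; the table's min-x is 0; gap = 225 mm.

A is a table. B is a picture frame. The picture frame is on top of the table, centred. The gap from the picture frame to the table's −x edge is 225 mm.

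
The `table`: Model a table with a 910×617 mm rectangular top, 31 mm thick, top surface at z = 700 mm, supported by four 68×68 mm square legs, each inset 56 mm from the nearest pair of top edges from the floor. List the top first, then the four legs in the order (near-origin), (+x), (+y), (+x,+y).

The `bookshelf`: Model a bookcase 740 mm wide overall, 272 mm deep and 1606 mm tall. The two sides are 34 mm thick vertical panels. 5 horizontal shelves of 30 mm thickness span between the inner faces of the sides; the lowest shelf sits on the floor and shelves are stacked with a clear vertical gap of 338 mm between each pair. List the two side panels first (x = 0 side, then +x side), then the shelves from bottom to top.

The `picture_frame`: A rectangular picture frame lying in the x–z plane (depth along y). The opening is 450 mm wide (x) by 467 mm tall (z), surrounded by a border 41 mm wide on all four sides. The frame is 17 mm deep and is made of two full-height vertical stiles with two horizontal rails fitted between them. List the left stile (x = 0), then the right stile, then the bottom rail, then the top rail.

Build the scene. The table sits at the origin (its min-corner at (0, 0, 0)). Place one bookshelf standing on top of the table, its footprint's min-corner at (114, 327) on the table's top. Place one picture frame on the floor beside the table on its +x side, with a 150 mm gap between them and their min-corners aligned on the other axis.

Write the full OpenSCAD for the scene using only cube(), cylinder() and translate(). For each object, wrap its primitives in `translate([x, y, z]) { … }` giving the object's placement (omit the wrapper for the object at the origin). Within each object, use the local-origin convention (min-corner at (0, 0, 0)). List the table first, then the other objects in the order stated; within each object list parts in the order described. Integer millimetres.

translate([0, 0, 669]) cube([910, 617, 31]);
translate([56, 56, 0]) cube([68, 68, 669]);
translate([786, 56, 0]) cube([68, 68, 669]);
translate([56, 493, 0]) cube([68, 68, 669]);
translate([786, 493, 0]) cube([68, 68, 669]);
translate([114, 327, 700]) {
  cube([34, 272, 1606]);
  translate([706, 0, 0]) cube([34, 272, 1606]);
  translate([34, 0, 0]) cube([672, 272, 30]);
  translate([34, 0, 368]) cube([672, 272, 30]);
  translate([34, 0, 736]) cube([672, 272, 30]);
  translate([34, 0, 1104]) cube([672, 272, 30]);
  translate([34, 0, 1472]) cube([672, 272, 30]);
}
translate([1060, 0, 0]) {
  cube([41, 17, 549]);
  translate([491, 0, 0]) cube([41, 17, 549]);
  translate([41, 0, 0]) cube([450, 17, 41]);
  translate([41, 0, 508]) cube([450, 17, 41]);
}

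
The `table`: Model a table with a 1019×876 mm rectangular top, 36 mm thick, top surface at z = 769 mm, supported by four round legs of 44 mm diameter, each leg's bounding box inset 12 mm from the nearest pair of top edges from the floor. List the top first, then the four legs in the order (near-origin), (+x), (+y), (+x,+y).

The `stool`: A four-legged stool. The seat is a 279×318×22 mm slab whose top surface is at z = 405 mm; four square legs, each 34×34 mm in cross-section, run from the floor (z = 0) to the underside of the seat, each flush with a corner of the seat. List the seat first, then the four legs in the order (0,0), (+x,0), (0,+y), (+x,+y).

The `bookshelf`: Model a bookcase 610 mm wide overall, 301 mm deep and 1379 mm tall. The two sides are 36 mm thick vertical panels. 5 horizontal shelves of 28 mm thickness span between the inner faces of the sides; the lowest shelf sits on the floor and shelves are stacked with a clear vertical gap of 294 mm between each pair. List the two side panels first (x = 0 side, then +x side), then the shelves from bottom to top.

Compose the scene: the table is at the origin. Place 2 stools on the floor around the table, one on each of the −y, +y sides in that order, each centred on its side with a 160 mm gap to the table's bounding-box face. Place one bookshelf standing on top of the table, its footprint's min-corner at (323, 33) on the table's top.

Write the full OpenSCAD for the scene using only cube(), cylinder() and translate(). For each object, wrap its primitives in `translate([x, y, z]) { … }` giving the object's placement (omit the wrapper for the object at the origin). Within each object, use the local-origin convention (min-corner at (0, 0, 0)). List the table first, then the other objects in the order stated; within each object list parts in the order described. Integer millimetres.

translate([0, 0, 733]) cube([1019, 876, 36]);
translate([34, 34, 0]) cylinder(h = 733, r = 22);
translate([985, 34, 0]) cylinder(h = 733, r = 22);
translate([34, 842, 0]) cylinder(h = 733, r = 22);
translate([985, 842, 0]) cylinder(h = 733, r = 22);
translate([370, -478, 0]) {
  translate([0, 0, 383]) cube([279, 318, 22]);
  cube([34, 34, 383]);
  translate([245, 0, 0]) cube([34, 34, 383]);
  translate([0, 284, 0]) cube([34, 34, 383]);
  translate([245, 284, 0]) cube([34, 34, 383]);
}
translate([370, 1036, 0]) {
  translate([0, 0, 383]) cube([279, 318, 22]);
  cube([34, 34, 383]);
  translate([245, 0, 0]) cube([34, 34, 383]);
  translate([0, 284, 0]) cube([34, 34, 383]);
  translate([245, 284, 0]) cube([34, 34, 383]);
}
translate([323, 33, 769]) {
  cube([36, 301, 1379]);
  translate([574, 0, 0]) cube([36, 301, 1379]);
  translate([36, 0, 0]) cube([538, 301, 28]);
  translate([36, 0, 322]) cube([538, 301, 28]);
  translate([36, 0, 644]) cube([538, 301, 28]);
  translate([36, 0, 966]) cube([538, 301, 28]);
  translate([36, 0, 1288]) cube([538, 301, 28]);
}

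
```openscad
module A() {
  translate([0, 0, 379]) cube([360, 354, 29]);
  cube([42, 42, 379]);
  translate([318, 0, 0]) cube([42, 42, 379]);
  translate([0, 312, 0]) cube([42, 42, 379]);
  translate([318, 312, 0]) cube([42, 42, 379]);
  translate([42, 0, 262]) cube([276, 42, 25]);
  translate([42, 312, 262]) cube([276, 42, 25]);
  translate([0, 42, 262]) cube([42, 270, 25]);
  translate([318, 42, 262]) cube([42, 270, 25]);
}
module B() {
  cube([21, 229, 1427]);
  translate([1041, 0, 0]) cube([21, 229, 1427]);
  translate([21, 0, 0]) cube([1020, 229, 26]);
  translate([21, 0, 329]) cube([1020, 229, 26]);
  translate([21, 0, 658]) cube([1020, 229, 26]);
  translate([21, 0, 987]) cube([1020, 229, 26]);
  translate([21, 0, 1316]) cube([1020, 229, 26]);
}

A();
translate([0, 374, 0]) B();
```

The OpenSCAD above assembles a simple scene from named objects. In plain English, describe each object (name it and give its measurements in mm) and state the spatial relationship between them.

A is a four-legged stool. The seat is 360×354 mm, 29 mm thick, top at z = 408 mm. It stands on four square legs, each 42×42 mm in cross-section, from z = 0 to the seat underside, each flush with a corner of the seat. Four stretchers, 42 mm wide and 25 mm tall, connect adjacent legs with their undersides at z = 262 mm, each running between the inner faces of the legs it joins and aligned with the legs' outer faces on the other axis.

B is an open bookshelf. Two side panels, each 21 mm thick, 229 mm deep and 1427 mm tall, stand 1062 mm apart (outside-to-outside). Between them sit 5 shelves, each 26 mm thick and 229 mm deep, spanning the full gap between the sides. The bottom shelf rests on the floor (its underside at z = 0) and the clear gap between one shelf's top and the next shelf's underside is 303 mm.

The bookshelf is on the floor beside the stool on its +y side.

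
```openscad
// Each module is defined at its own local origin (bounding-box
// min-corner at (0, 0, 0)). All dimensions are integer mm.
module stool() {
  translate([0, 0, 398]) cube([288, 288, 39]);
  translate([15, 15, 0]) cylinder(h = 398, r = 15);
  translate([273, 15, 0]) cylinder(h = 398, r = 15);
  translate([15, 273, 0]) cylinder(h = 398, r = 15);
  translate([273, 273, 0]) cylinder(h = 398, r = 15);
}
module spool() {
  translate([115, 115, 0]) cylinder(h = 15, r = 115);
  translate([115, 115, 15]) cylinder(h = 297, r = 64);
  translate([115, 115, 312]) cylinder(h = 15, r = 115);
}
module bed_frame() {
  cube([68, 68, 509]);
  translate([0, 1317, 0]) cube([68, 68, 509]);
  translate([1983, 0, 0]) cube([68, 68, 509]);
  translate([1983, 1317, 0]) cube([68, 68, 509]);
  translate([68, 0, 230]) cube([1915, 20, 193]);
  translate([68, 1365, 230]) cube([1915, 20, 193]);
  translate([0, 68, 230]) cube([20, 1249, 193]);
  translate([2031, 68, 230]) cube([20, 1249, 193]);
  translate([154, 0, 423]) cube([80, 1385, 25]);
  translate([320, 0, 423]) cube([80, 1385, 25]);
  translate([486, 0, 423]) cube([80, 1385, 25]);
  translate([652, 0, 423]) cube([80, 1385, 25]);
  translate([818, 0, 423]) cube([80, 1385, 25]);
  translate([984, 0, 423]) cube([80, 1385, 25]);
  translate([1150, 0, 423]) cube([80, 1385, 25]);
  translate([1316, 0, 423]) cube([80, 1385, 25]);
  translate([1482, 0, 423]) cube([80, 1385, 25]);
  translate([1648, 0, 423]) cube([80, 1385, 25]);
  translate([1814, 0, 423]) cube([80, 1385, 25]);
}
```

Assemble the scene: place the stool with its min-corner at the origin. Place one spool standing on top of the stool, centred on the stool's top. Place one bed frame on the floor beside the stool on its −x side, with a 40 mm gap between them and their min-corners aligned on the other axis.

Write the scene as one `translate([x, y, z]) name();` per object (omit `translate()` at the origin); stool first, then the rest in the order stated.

stool();
translate([29, 29, 437]) spool();
translate([-2091, 0, 0]) bed_frame();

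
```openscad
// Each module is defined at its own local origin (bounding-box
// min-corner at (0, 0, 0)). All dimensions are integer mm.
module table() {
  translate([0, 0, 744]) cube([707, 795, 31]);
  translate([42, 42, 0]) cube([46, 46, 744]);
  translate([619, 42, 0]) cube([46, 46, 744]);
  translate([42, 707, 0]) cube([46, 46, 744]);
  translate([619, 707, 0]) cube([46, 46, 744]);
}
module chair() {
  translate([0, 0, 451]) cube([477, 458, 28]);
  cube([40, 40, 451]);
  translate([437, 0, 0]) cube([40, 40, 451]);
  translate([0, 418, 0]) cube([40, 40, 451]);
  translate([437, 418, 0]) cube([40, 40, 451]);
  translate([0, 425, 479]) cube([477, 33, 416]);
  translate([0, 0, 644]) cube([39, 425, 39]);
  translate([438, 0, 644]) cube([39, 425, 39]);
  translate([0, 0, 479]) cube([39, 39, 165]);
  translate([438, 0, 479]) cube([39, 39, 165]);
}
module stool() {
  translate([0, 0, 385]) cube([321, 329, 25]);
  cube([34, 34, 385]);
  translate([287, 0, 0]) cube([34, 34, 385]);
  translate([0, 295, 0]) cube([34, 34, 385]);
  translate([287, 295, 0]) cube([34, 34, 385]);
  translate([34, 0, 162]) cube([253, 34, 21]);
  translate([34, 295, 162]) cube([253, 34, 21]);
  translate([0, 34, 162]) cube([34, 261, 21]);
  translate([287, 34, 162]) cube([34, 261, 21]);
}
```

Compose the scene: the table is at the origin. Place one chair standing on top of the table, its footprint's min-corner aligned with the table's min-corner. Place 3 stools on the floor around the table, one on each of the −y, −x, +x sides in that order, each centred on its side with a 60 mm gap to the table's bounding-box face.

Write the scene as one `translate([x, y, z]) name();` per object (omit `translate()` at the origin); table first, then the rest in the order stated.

table();
translate([0, 0, 775]) chair();
translate([193, -389, 0]) stool();
translate([-381, 233, 0]) stool();
translate([767, 233, 0]) stool();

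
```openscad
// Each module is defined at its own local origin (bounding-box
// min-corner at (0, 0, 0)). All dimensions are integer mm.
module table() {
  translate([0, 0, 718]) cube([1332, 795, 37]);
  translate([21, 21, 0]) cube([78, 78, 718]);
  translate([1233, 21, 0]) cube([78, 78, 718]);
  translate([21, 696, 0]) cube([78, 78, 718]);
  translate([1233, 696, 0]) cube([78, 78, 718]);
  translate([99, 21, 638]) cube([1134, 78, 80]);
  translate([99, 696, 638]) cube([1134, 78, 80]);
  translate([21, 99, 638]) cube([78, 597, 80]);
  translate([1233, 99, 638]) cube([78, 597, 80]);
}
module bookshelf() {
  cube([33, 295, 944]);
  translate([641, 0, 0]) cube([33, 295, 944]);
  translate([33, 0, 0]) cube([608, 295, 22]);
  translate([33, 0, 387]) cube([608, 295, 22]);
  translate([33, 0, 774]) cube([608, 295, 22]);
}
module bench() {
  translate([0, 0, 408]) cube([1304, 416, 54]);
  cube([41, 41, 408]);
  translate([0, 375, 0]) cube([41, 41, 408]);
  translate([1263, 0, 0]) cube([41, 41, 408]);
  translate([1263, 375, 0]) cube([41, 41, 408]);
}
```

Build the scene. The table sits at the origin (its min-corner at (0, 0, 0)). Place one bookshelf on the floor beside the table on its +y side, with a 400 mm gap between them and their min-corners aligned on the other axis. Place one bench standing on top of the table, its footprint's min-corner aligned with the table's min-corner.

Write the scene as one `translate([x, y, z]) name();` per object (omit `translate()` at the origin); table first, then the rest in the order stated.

table();
translate([0, 1195, 0]) bookshelf();
translate([0, 0, 755]) bench();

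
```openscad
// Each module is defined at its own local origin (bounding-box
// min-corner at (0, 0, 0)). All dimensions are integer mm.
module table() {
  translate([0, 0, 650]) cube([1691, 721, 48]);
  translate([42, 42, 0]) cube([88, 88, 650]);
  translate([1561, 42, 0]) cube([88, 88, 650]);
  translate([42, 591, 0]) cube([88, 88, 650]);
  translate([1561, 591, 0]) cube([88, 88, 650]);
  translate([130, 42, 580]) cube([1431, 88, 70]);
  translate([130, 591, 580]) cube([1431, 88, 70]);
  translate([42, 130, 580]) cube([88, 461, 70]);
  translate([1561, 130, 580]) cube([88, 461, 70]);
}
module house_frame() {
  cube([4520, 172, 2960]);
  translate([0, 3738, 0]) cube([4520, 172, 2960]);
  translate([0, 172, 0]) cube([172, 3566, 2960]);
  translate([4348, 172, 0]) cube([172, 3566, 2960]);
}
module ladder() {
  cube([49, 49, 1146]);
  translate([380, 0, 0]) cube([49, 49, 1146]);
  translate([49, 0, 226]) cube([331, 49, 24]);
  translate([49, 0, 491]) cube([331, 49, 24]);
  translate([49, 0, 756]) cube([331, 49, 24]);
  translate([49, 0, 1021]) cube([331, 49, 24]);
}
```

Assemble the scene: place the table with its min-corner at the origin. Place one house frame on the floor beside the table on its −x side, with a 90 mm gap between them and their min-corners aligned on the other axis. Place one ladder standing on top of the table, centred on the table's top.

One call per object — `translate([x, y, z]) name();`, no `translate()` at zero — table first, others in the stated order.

table();
translate([-4610, 0, 0]) house_frame();
translate([631, 336, 698]) ladder();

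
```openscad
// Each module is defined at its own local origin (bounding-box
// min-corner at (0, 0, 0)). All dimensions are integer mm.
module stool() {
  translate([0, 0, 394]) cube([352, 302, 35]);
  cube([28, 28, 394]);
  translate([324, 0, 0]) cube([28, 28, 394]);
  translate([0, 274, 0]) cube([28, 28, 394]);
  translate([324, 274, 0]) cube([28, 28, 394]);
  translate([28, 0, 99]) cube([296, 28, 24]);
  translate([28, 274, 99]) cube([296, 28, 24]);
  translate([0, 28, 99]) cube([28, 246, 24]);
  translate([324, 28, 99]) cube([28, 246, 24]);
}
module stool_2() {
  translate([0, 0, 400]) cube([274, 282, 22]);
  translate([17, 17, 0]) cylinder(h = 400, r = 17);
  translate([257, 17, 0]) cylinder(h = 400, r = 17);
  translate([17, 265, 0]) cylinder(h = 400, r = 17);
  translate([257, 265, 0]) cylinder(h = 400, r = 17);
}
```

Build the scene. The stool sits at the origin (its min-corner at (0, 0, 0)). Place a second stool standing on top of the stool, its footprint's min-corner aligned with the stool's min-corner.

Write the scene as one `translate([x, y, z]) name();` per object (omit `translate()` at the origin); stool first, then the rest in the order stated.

stool();
translate([0, 0, 429]) stool_2();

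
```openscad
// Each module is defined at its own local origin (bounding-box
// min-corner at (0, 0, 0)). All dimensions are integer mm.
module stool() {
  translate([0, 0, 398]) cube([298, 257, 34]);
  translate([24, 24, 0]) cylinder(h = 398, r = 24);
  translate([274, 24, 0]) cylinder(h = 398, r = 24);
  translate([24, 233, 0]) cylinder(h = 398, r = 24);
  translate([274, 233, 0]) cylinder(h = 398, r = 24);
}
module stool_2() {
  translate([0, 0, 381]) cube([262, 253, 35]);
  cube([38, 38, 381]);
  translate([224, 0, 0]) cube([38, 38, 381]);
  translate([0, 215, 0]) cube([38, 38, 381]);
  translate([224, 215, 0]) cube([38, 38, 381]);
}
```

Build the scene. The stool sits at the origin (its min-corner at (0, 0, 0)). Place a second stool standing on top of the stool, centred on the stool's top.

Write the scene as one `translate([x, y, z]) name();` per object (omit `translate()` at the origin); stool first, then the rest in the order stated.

stool();
translate([18, 2, 432]) stool_2();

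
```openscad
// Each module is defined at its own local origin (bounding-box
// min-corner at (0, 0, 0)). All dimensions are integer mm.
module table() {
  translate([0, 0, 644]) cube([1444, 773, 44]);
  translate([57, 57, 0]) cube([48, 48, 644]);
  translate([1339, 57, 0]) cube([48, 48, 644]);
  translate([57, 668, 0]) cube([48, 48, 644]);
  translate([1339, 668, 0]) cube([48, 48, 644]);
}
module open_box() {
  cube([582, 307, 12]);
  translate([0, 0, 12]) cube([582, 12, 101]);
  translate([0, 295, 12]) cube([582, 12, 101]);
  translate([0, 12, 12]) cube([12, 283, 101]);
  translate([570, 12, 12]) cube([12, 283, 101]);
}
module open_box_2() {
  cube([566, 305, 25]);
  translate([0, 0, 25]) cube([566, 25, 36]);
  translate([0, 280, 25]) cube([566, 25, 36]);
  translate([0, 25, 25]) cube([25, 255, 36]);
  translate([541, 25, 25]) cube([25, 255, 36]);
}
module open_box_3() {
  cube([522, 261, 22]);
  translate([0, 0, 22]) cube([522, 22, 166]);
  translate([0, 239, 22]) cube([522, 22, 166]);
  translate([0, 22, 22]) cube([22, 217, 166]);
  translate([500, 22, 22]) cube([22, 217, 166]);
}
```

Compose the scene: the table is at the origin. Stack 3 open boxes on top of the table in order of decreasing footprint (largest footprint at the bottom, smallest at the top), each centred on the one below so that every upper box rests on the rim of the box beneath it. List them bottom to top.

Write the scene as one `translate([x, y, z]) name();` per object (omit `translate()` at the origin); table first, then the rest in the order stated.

table();
translate([431, 233, 688]) open_box();
translate([439, 234, 801]) open_box_2();
translate([461, 256, 862]) open_box_3();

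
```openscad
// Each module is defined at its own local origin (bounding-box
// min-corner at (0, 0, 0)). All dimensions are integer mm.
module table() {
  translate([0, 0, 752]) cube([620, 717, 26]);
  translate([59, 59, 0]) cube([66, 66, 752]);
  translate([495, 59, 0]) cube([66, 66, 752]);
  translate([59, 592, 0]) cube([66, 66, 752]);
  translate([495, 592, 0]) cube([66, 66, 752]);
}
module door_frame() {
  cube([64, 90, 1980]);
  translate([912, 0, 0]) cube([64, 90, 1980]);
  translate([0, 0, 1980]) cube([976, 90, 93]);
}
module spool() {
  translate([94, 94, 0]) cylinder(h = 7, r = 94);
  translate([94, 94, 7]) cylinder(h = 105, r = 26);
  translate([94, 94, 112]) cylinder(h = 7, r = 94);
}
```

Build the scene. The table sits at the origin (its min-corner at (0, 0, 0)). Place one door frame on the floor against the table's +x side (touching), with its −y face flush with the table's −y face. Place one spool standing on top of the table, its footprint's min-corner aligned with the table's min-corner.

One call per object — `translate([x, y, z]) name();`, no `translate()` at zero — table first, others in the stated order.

table();
translate([620, 0, 0]) door_frame();
translate([0, 0, 778]) spool();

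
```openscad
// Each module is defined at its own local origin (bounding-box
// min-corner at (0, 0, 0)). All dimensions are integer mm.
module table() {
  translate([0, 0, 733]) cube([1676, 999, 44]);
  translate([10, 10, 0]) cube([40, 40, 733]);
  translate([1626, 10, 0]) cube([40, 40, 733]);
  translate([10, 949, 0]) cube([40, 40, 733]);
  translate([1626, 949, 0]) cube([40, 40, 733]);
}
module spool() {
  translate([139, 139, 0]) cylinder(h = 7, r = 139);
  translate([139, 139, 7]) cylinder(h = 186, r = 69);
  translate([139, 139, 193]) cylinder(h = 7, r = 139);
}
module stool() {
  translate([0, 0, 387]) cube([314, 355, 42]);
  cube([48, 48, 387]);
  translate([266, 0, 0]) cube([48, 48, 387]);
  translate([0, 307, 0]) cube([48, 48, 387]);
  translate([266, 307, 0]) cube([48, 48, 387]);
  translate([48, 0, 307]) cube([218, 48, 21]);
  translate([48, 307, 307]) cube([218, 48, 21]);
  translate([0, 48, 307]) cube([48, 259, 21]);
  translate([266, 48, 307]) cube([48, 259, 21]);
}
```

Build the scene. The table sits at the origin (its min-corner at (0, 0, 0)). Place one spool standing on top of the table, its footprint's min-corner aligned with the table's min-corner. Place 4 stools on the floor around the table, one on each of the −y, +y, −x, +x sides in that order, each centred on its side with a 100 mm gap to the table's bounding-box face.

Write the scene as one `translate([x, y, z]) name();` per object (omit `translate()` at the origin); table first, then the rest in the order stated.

table();
translate([0, 0, 777]) spool();
translate([681, -455, 0]) stool();
translate([681, 1099, 0]) stool();
translate([-414, 322, 0]) stool();
translate([1776, 322, 0]) stool();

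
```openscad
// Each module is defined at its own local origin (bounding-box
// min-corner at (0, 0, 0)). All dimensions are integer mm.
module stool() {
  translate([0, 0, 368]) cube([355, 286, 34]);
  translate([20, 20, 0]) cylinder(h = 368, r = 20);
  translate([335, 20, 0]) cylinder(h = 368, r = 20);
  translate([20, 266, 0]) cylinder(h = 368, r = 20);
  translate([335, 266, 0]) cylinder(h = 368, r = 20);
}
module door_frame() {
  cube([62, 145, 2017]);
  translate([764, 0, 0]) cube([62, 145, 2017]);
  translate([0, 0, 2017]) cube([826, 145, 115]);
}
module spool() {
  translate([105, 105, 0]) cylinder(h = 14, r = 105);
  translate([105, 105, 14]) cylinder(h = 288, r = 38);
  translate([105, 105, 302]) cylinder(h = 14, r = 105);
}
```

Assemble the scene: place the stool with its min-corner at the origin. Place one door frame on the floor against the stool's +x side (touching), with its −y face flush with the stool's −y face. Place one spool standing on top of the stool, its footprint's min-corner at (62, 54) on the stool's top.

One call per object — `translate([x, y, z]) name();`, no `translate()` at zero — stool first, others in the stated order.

stool();
translate([355, 0, 0]) door_frame();
translate([62, 54, 402]) spool();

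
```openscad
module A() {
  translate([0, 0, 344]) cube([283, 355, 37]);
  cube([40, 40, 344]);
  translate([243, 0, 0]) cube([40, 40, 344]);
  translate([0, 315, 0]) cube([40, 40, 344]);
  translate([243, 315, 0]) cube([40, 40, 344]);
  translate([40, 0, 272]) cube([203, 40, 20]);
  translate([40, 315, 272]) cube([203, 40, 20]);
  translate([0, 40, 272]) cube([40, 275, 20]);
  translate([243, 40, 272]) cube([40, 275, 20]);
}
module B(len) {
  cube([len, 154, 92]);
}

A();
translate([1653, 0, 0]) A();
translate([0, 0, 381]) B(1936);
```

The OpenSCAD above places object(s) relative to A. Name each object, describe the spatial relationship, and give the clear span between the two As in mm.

Second stool starts at x = 1653; first ends at x = 283; clear span = 1653 − 283 = 1370 mm.

A is a stool. B is a beam. A beam spans the tops of two stools. The clear span between the two stools is 1370 mm.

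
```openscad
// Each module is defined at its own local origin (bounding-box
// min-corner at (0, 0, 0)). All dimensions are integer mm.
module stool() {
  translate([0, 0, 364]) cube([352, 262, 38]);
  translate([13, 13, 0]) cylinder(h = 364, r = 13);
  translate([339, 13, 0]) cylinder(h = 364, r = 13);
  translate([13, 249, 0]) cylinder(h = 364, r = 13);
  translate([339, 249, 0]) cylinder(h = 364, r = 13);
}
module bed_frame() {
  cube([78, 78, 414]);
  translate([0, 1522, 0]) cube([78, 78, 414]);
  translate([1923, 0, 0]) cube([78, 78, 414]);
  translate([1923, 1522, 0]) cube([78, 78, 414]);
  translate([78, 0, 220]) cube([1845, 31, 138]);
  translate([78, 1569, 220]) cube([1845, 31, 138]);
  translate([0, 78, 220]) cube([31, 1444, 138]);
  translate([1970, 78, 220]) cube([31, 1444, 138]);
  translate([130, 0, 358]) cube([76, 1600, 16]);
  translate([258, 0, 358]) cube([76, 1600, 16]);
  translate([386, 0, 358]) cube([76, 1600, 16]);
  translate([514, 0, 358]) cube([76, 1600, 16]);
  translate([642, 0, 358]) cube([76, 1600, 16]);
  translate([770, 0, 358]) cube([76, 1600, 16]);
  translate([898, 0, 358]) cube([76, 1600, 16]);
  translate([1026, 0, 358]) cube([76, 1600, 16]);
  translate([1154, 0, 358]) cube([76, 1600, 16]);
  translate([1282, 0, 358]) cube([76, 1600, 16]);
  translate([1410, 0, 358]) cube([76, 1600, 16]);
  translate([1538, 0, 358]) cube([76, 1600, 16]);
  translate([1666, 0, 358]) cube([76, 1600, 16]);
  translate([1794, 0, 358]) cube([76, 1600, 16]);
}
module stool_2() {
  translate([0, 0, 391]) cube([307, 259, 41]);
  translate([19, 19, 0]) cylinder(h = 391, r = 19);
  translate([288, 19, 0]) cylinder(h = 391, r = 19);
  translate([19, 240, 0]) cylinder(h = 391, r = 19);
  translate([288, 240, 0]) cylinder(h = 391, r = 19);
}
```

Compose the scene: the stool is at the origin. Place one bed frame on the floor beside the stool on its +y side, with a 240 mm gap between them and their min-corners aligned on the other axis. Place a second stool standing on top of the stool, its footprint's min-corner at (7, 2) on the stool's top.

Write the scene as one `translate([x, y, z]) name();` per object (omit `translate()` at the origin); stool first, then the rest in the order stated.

stool();
translate([0, 502, 0]) bed_frame();
translate([7, 2, 402]) stool_2();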